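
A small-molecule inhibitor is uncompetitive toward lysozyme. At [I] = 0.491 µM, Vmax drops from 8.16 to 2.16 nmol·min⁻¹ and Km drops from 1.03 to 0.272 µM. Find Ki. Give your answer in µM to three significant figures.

Uncompetitive: Vmax,app = Vmax/α (and Km,app = Km/α) with α = 1 + [I]/Ki.
α = Vmax/Vmax,app = 8.16/2.16 = 3.778.
Since α = 1 + [I]/Ki, [I]/Ki = 3.778 − 1 = 2.778 and Ki = 0.491/2.778 = 0.177 µM.

0.177 µM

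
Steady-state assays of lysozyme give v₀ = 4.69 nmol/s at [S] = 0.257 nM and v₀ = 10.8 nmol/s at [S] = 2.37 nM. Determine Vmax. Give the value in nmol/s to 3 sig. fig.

12.8 nmol/s

In reciprocal form, 1/v = (Km/Vmax)·(1/[S]) + 1/Vmax. The two points give (1/[S], 1/v) = (3.891, 0.2132) and (0.4219, 0.09259).
Slope = (0.2132 − 0.09259)/(3.891 − 0.4219) = 0.03477; intercept = 0.2132 − 0.03477×3.891 = 0.07792.
Vmax = 1/intercept = 12.8 nmol/s; Km = slope × Vmax = 0.03477 × 12.8 = 0.446 nM.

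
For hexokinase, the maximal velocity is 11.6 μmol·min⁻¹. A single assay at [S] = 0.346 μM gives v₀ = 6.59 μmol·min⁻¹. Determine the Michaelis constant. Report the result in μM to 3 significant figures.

0.263 μM

v/Vmax = 6.59/11.6 = 0.5681 = [S]/(Km+[S]).
So Km + [S] = [S]/0.5681 = 0.6090 μM, giving Km = 0.6090 − 0.346 = 0.263 μM.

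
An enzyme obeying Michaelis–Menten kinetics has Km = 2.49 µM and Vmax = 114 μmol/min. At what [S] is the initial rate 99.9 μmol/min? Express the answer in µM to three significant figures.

17.6 µM

The required fractional saturation is v/Vmax = 99.9/114 = 0.8763.
Then [S]/(Km+[S]) = 0.8763 ⇒ [S] = 2.49 × 0.8763/(1 − 0.8763) = 17.6 µM.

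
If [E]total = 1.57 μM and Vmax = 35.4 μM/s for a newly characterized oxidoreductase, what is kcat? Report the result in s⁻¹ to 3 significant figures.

22.5 s⁻¹

kcat = Vmax/[E]total = 35.4 μM/s / 1.57 μM = 22.5 s⁻¹.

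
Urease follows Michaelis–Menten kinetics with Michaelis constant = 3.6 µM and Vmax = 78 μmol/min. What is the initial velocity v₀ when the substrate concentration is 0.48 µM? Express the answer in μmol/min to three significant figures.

v = Vmax·[S]/(Km + [S]) = 78 × 0.48 / (3.6 + 0.48)
  = 37.44 / 4.080 = 9.18 μmol/min.

9.18 μmol/min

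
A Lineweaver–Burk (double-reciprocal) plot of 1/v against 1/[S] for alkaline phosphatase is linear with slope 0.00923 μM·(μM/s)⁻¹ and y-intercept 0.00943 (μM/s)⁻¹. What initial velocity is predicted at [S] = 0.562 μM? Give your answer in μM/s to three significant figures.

38.7 μM/s

The y-intercept is 1/Vmax, so Vmax = 1/0.00943 = 106 μM/s.
The slope is Km/Vmax, so Km = 0.00923 × 106 = 0.979 μM.
Then v = 106 × 0.562/(0.979 + 0.562) = 38.7 μM/s.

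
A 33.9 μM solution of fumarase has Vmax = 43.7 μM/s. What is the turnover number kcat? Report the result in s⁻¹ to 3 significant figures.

1.29 s⁻¹

kcat = Vmax/[E]total = 43.7 μM/s / 33.9 μM = 1.29 s⁻¹.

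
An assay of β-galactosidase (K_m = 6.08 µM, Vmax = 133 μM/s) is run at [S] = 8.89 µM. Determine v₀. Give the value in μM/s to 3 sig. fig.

79.0 μM/s

v = Vmax·[S]/(Km + [S]) = 133 × 8.89 / (6.08 + 8.89)
  = 1182 / 14.97 = 79.0 μM/s.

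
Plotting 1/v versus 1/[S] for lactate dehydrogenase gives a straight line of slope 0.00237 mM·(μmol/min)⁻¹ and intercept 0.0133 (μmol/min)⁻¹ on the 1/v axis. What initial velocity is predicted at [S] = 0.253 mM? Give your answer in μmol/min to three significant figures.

44.1 μmol/min

The y-intercept is 1/Vmax, so Vmax = 1/0.0133 = 75.2 μmol/min.
The slope is Km/Vmax, so Km = 0.00237 × 75.2 = 0.178 mM.
Then v = 75.2 × 0.253/(0.178 + 0.253) = 44.1 μmol/min.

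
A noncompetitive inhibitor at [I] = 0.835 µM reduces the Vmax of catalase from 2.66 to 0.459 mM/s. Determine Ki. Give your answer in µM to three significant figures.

0.174 µM

Noncompetitive: Vmax,app = Vmax/α with α = 1 + [I]/Ki.
α = Vmax/Vmax,app = 2.66/0.459 = 5.795.
Since α = 1 + [I]/Ki, [I]/Ki = 5.795 − 1 = 4.795 and Ki = 0.835/4.795 = 0.174 µM.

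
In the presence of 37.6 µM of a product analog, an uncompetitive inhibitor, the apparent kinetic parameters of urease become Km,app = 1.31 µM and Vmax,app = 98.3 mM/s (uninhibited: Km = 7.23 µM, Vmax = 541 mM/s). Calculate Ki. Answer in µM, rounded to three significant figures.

Uncompetitive: Vmax,app = Vmax/α (and Km,app = Km/α) with α = 1 + [I]/Ki.
α = Vmax/Vmax,app = 541/98.3 = 5.504.
Since α = 1 + [I]/Ki, [I]/Ki = 5.504 − 1 = 4.504 and Ki = 37.6/4.504 = 8.35 µM.

8.35 µM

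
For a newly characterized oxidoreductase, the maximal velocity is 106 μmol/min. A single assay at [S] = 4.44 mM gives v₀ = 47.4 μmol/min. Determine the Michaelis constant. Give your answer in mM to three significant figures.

5.49 mM

v/Vmax = 47.4/106 = 0.4472 = [S]/(Km+[S]).
So Km + [S] = [S]/0.4472 = 9.929 mM, giving Km = 9.929 − 4.44 = 5.49 mM.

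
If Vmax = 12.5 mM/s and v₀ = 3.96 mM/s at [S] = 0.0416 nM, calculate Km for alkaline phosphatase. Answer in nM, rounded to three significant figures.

0.0897 nM

From v = Vmax[S]/(Km+[S]), Km = [S](Vmax − v)/v.
Km = 0.0416 × (12.5 − 3.96) / 3.96 = 0.3553/3.96 = 0.0897 nM.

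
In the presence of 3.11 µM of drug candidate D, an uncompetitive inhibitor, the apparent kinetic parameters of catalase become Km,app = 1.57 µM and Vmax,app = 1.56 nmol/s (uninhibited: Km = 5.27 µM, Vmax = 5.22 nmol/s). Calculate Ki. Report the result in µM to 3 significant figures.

Uncompetitive: Vmax,app = Vmax/α (and Km,app = Km/α) with α = 1 + [I]/Ki.
α = Vmax/Vmax,app = 5.22/1.56 = 3.346.
Since α = 1 + [I]/Ki, [I]/Ki = 3.346 − 1 = 2.346 and Ki = 3.11/2.346 = 1.33 µM.

1.33 µM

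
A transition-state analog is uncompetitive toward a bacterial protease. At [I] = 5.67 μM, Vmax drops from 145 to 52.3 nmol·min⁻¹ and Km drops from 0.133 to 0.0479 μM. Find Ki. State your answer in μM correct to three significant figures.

Uncompetitive: Vmax,app = Vmax/α (and Km,app = Km/α) with α = 1 + [I]/Ki.
α = Vmax/Vmax,app = 145/52.3 = 2.772.
Ki = [I]/(α − 1) = 5.67/1.772 = 3.20 μM.

3.20 μM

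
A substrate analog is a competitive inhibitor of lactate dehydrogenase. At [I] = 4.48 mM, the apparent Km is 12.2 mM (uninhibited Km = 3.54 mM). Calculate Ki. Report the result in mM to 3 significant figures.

Competitive: Km,app = α·Km with α = 1 + [I]/Ki.
α = Km,app/Km = 12.2/3.54 = 3.446.
Ki = [I]/(α − 1) = 4.48/2.446 = 1.83 mM.

1.83 mM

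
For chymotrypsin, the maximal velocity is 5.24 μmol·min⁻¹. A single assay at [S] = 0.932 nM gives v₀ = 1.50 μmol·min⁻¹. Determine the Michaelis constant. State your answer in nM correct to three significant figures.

v/Vmax = 1.50/5.24 = 0.2863 = [S]/(Km+[S]).
So Km + [S] = [S]/0.2863 = 3.256 nM, giving Km = 3.256 − 0.932 = 2.32 nM.

2.32 nM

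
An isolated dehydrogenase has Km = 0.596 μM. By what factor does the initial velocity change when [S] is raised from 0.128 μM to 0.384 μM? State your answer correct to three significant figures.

Since Vmax cancels, v₂/v₁ = [S]₂(Km+[S]₁) / [S]₁(Km+[S]₂).
= 0.384×(0.596+0.128) / (0.128×(0.596+0.384)) = 0.2780/0.1254 = 2.22.

2.22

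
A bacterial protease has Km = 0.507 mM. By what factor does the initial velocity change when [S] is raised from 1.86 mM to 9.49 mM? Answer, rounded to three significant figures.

The fractional saturations are [S]/(Km+[S]) = 1.86/2.367 = 0.7858 and 9.49/9.997 = 0.9493.
v₂/v₁ is just their ratio: 0.9493/0.7858 = 1.21.

1.21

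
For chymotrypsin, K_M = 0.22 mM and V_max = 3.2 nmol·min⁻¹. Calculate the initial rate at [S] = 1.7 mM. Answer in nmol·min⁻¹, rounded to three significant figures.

2.83 nmol·min⁻¹

[S]/(Km+[S]) = 1.7/1.920 = 0.8854, the fractional saturation.
v = 0.8854 × Vmax = 0.8854 × 3.2 = 2.83 nmol·min⁻¹.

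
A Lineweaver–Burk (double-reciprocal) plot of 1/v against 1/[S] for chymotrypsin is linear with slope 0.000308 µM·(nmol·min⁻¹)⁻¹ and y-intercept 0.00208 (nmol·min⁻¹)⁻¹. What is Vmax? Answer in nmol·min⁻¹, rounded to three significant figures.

The y-intercept of a Lineweaver–Burk plot equals 1/Vmax, so Vmax = 1/0.00208 = 481 nmol·min⁻¹.

481 nmol·min⁻¹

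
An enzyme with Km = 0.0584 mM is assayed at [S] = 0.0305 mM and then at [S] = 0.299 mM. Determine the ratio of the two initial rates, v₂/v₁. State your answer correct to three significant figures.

2.44

The fractional saturations are [S]/(Km+[S]) = 0.0305/0.08890 = 0.3431 and 0.299/0.3574 = 0.8366.
v₂/v₁ is just their ratio: 0.8366/0.3431 = 2.44.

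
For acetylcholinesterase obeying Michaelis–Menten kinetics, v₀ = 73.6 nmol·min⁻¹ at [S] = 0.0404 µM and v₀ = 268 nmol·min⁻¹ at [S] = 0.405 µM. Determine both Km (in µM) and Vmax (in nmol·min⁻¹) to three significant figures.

Km = 0.168 µM; Vmax = 379 nmol·min⁻¹

In reciprocal form, 1/v = (Km/Vmax)·(1/[S]) + 1/Vmax. The two points give (1/[S], 1/v) = (24.75, 0.01359) and (2.469, 0.003731).
Slope = (0.01359 − 0.003731)/(24.75 − 2.469) = 0.0004423; intercept = 0.01359 − 0.0004423×24.75 = 0.002639.
Vmax = 1/intercept = 379 nmol·min⁻¹; Km = slope × Vmax = 0.0004423 × 379 = 0.168 µM.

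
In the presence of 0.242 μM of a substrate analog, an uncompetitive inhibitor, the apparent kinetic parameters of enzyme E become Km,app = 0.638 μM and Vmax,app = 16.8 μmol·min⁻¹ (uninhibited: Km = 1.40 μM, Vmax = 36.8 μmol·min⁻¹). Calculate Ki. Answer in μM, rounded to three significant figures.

Uncompetitive: Vmax,app = Vmax/α (and Km,app = Km/α) with α = 1 + [I]/Ki.
α = Vmax/Vmax,app = 36.8/16.8 = 2.190.
Ki = [I]/(α − 1) = 0.242/1.190 = 0.203 μM.

0.203 μM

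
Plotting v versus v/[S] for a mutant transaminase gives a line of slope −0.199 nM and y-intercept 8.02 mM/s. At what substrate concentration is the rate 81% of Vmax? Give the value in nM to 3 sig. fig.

The Eadie–Hofstee slope gives Km = 0.199 nM (slope = −Km).
v/Vmax = [S]/(Km+[S]) = 0.81 ⇒ [S] = Km·0.81/(1−0.81) = 0.199 × 4.263 = 0.848 nM.

0.848 nM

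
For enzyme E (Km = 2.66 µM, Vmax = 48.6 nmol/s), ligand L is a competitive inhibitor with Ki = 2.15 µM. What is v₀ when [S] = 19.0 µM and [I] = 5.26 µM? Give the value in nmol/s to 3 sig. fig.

32.8 nmol/s

With α = 1 + [I]/Ki = 1 + 5.26/2.15 = 3.447, the competitive rate law is v = Vmax[S] / (αKm + [S]).
v = 48.6×19.0 / (3.447×2.66 + 19.0) = 923.4/28.17 = 32.8 nmol/s.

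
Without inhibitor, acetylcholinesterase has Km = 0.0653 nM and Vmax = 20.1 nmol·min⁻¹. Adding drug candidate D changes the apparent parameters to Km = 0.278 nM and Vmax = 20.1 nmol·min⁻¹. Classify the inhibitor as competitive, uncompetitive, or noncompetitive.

competitive

Km increases (0.0653 → 0.278 nM) while Vmax is unchanged — the hallmark of competitive inhibition.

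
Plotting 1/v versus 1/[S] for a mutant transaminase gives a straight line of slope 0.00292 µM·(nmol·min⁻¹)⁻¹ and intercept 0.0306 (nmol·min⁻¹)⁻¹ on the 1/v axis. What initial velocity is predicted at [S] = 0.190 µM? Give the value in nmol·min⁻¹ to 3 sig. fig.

The y-intercept is 1/Vmax, so Vmax = 1/0.0306 = 32.7 nmol·min⁻¹.
The slope is Km/Vmax, so Km = 0.00292 × 32.7 = 0.0954 µM.
Then v = 32.7 × 0.190/(0.0954 + 0.190) = 21.8 nmol·min⁻¹.

21.8 nmol·min⁻¹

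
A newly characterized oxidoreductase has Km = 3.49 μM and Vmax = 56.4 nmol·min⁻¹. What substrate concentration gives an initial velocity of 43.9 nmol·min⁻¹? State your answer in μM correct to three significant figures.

12.3 μM

Rearranging v = Vmax[S]/(Km+[S]) gives [S] = Km·v/(Vmax − v).
[S] = 3.49 × 43.9 / (56.4 − 43.9) = 153.2/12.50 = 12.3 μM.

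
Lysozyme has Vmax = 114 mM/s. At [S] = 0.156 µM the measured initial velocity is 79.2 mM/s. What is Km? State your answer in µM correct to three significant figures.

0.0685 µM

v/Vmax = 79.2/114 = 0.6947 = [S]/(Km+[S]).
So Km + [S] = [S]/0.6947 = 0.2245 µM, giving Km = 0.2245 − 0.156 = 0.0685 µM.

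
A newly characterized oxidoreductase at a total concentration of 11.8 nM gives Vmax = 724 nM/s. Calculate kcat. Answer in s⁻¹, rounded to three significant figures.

61.4 s⁻¹

kcat = Vmax/[E]total = 724 nM/s / 11.8 nM = 61.4 s⁻¹.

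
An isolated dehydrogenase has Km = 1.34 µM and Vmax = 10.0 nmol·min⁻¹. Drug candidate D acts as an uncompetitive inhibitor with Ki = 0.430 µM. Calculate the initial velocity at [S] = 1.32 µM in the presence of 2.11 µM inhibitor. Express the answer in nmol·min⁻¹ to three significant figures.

1.44 nmol·min⁻¹

With α = 1 + [I]/Ki = 1 + 2.11/0.430 = 5.907, the uncompetitive rate law is v = (Vmax/α)·[S] / (Km/α + [S]).
v = (10.0/5.907)×1.32 / (1.34/5.907 + 1.32) = 2.235/1.547 = 1.44 nmol·min⁻¹.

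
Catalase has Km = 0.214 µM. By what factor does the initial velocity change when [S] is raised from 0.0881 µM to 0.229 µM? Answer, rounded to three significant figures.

Since Vmax cancels, v₂/v₁ = [S]₂(Km+[S]₁) / [S]₁(Km+[S]₂).
= 0.229×(0.214+0.0881) / (0.0881×(0.214+0.229)) = 0.06918/0.03903 = 1.77.

1.77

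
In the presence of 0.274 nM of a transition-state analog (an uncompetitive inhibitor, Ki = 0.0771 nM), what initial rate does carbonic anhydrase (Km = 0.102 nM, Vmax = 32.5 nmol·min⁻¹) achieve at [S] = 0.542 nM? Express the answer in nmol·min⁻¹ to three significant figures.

With α = 1 + [I]/Ki = 1 + 0.274/0.0771 = 4.554, the uncompetitive rate law is v = (Vmax/α)·[S] / (Km/α + [S]).
v = (32.5/4.554)×0.542 / (0.102/4.554 + 0.542) = 3.868/0.5644 = 6.85 nmol·min⁻¹.

6.85 nmol·min⁻¹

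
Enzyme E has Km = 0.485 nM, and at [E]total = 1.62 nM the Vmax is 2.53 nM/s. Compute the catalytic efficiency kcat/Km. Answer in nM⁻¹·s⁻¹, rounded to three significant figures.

3.22 nM⁻¹·s⁻¹

kcat = Vmax/[E]total = 2.53/1.62 = 1.56 s⁻¹.
kcat/Km = 1.56/0.485 = 3.22 nM⁻¹·s⁻¹.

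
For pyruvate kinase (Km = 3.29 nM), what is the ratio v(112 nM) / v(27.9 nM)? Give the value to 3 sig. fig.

Since Vmax cancels, v₂/v₁ = [S]₂(Km+[S]₁) / [S]₁(Km+[S]₂).
= 112×(3.29+27.9) / (27.9×(3.29+112)) = 3493/3217 = 1.09.

1.09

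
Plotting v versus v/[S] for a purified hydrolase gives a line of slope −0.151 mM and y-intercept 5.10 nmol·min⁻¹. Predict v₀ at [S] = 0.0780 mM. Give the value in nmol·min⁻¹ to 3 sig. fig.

1.74 nmol·min⁻¹

In the Eadie–Hofstee form v = Vmax − Km·(v/[S]), the slope is −Km and the intercept is Vmax, so Km = 0.151 mM and Vmax = 5.10 nmol·min⁻¹.
v = 5.10 × 0.0780/(0.151 + 0.0780) = 1.74 nmol·min⁻¹.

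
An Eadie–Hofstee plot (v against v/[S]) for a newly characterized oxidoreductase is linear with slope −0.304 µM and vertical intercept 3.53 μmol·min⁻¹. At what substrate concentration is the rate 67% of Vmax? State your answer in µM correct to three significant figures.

0.617 µM

The Eadie–Hofstee slope gives Km = 0.304 µM (slope = −Km).
v/Vmax = [S]/(Km+[S]) = 0.67 ⇒ [S] = Km·0.67/(1−0.67) = 0.304 × 2.030 = 0.617 µM.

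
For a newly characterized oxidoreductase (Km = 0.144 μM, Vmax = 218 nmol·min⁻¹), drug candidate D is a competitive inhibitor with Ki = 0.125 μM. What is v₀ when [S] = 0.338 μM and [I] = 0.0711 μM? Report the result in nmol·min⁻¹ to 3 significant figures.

131 nmol·min⁻¹

α = 1 + [I]/Ki = 1 + 0.0711/0.125 = 1.569.
For a competitive inhibitor, Vmax is unchanged and the apparent Km becomes α·Km: Km,app = 0.226 μM, Vmax,app = 218 nmol·min⁻¹.
v = Vmax,app·[S]/(Km,app + [S]) = 218 × 0.338/(0.226 + 0.338) = 131 nmol·min⁻¹.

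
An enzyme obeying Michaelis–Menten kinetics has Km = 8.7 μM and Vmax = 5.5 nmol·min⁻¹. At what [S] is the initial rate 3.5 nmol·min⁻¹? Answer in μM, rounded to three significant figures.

Rearranging v = Vmax[S]/(Km+[S]) gives [S] = Km·v/(Vmax − v).
[S] = 8.7 × 3.5 / (5.5 − 3.5) = 30.45/2.000 = 15.2 μM.

15.2 μM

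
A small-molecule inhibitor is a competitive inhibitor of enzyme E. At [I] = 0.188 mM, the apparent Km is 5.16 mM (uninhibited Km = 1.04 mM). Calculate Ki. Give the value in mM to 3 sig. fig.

Competitive: Km,app = α·Km with α = 1 + [I]/Ki.
α = Km,app/Km = 5.16/1.04 = 4.962.
Since α = 1 + [I]/Ki, [I]/Ki = 4.962 − 1 = 3.962 and Ki = 0.188/3.962 = 0.0475 mM.

0.0475 mM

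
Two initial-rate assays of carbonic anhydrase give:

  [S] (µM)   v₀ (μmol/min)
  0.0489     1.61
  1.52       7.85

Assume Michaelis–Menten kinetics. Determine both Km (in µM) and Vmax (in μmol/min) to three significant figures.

Km = 0.225 µM; Vmax = 9.01 μmol/min

From v = Vmax[S]/(Km+[S]), each point gives Vmax = v(Km+[S])/[S].
Equating: 1.61(Km+0.0489)/0.0489 = 7.85(Km+1.52)/1.52.
32.92·Km + 1.61 = 5.164·Km + 7.85, so (32.92 − 5.164)·Km = 7.85 − 1.61.
Km = 6.240/27.76 = 0.225 µM; then Vmax = 1.61(0.225+0.0489)/0.0489 = 9.01 μmol/min.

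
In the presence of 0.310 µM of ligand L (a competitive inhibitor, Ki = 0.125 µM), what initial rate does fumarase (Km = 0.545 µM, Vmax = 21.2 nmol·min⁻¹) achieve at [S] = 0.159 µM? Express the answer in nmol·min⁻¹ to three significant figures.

α = 1 + [I]/Ki = 1 + 0.310/0.125 = 3.480.
For a competitive inhibitor, Vmax is unchanged and the apparent Km becomes α·Km: Km,app = 1.90 µM, Vmax,app = 21.2 nmol·min⁻¹.
v = Vmax,app·[S]/(Km,app + [S]) = 21.2 × 0.159/(1.90 + 0.159) = 1.64 nmol·min⁻¹.

1.64 nmol·min⁻¹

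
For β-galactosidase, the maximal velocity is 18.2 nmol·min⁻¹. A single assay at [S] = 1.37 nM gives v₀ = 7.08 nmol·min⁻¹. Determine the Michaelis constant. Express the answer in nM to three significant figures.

2.15 nM

From v = Vmax[S]/(Km+[S]), Km = [S](Vmax − v)/v.
Km = 1.37 × (18.2 − 7.08) / 7.08 = 15.23/7.08 = 2.15 nM.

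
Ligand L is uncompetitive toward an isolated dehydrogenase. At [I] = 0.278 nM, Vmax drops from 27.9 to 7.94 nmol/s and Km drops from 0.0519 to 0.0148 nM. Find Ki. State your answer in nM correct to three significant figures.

Uncompetitive: Vmax,app = Vmax/α (and Km,app = Km/α) with α = 1 + [I]/Ki.
α = Vmax/Vmax,app = 27.9/7.94 = 3.514.
Since α = 1 + [I]/Ki, [I]/Ki = 3.514 − 1 = 2.514 and Ki = 0.278/2.514 = 0.111 nM.

0.111 nM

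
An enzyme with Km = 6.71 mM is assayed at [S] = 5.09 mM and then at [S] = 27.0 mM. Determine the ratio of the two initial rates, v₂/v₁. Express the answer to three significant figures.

1.86

The fractional saturations are [S]/(Km+[S]) = 5.09/11.80 = 0.4314 and 27.0/33.71 = 0.8009.
v₂/v₁ is just their ratio: 0.8009/0.4314 = 1.86.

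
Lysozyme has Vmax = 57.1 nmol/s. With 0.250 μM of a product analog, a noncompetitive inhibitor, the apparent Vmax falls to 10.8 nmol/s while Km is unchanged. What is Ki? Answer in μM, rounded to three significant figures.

Noncompetitive: Vmax,app = Vmax/α with α = 1 + [I]/Ki.
α = Vmax/Vmax,app = 57.1/10.8 = 5.287.
Ki = [I]/(α − 1) = 0.250/4.287 = 0.0583 μM.

0.0583 μM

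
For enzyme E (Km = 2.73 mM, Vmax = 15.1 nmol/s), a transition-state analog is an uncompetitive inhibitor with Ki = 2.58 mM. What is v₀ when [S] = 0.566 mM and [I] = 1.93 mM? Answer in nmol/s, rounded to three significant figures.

2.30 nmol/s

With α = 1 + [I]/Ki = 1 + 1.93/2.58 = 1.748, the uncompetitive rate law is v = (Vmax/α)·[S] / (Km/α + [S]).
v = (15.1/1.748)×0.566 / (2.73/1.748 + 0.566) = 4.889/2.128 = 2.30 nmol/s.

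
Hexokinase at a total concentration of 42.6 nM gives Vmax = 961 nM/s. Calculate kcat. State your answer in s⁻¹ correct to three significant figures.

22.6 s⁻¹

kcat = Vmax/[E]total = 961 nM/s / 42.6 nM = 22.6 s⁻¹.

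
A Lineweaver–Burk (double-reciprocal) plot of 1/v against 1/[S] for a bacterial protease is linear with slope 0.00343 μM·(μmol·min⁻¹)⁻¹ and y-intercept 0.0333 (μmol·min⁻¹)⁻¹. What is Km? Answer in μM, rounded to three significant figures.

y-intercept = 1/Vmax ⇒ Vmax = 30.0 μmol·min⁻¹; slope = Km/Vmax ⇒ Km = slope × Vmax.
Km = 0.00343 × 30.0 = 0.103 μM.

0.103 μM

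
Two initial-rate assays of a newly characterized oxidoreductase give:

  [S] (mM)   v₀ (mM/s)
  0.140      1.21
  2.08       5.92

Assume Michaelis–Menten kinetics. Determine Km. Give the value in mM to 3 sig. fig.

0.813 mM

From v = Vmax[S]/(Km+[S]), each point gives Vmax = v(Km+[S])/[S].
Equating: 1.21(Km+0.140)/0.140 = 5.92(Km+2.08)/2.08.
8.643·Km + 1.21 = 2.846·Km + 5.92, so (8.643 − 2.846)·Km = 5.92 − 1.21.
Km = 4.710/5.797 = 0.813 mM; then Vmax = 1.21(0.813+0.140)/0.140 = 8.23 mM/s.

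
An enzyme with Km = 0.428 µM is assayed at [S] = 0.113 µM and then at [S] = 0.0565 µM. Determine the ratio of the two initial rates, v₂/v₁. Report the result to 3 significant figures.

0.558

The fractional saturations are [S]/(Km+[S]) = 0.113/0.5410 = 0.2089 and 0.0565/0.4845 = 0.1166.
v₂/v₁ is just their ratio: 0.1166/0.2089 = 0.558.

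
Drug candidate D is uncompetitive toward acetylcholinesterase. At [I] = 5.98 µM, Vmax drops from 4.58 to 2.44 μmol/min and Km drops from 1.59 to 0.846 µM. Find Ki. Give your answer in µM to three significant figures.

6.82 µM

Uncompetitive: Vmax,app = Vmax/α (and Km,app = Km/α) with α = 1 + [I]/Ki.
α = Vmax/Vmax,app = 4.58/2.44 = 1.877.
Since α = 1 + [I]/Ki, [I]/Ki = 1.877 − 1 = 0.8770 and Ki = 5.98/0.8770 = 6.82 µM.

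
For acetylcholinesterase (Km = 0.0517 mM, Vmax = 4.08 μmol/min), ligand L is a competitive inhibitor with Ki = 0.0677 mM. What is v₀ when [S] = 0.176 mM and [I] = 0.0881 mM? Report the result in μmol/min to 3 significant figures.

2.43 μmol/min

With α = 1 + [I]/Ki = 1 + 0.0881/0.0677 = 2.301, the competitive rate law is v = Vmax[S] / (αKm + [S]).
v = 4.08×0.176 / (2.301×0.0517 + 0.176) = 0.7181/0.2950 = 2.43 μmol/min.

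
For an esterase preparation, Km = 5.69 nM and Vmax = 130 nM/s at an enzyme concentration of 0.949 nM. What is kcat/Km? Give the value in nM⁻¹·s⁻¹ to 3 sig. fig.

24.1 nM⁻¹·s⁻¹

kcat = Vmax/[E]total = 130/0.949 = 137 s⁻¹.
kcat/Km = 137/5.69 = 24.1 nM⁻¹·s⁻¹.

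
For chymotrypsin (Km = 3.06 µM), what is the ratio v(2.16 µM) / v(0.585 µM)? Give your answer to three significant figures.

The fractional saturations are [S]/(Km+[S]) = 0.585/3.645 = 0.1605 and 2.16/5.220 = 0.4138.
v₂/v₁ is just their ratio: 0.4138/0.1605 = 2.58.

2.58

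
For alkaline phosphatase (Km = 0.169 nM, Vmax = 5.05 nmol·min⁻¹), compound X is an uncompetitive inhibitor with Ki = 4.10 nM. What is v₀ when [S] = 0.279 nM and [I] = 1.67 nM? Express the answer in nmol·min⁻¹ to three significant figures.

2.51 nmol·min⁻¹

With α = 1 + [I]/Ki = 1 + 1.67/4.10 = 1.407, the uncompetitive rate law is v = (Vmax/α)·[S] / (Km/α + [S]).
v = (5.05/1.407)×0.279 / (0.169/1.407 + 0.279) = 1.001/0.3991 = 2.51 nmol·min⁻¹.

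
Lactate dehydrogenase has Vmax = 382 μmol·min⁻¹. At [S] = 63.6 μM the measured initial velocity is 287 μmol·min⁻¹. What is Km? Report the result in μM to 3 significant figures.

21.1 μM

From v = Vmax[S]/(Km+[S]), Km = [S](Vmax − v)/v.
Km = 63.6 × (382 − 287) / 287 = 6042/287 = 21.1 μM.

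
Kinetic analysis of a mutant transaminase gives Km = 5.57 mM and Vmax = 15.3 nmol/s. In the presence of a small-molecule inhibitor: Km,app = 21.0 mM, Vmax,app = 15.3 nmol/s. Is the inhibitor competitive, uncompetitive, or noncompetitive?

competitive

Km increases (5.57 → 21.0 mM) while Vmax is unchanged — the hallmark of competitive inhibition.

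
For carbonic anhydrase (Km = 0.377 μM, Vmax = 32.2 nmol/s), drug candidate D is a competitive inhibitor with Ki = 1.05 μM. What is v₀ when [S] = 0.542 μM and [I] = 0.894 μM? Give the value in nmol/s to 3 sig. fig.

With α = 1 + [I]/Ki = 1 + 0.894/1.05 = 1.851, the competitive rate law is v = Vmax[S] / (αKm + [S]).
v = 32.2×0.542 / (1.851×0.377 + 0.542) = 17.45/1.240 = 14.1 nmol/s.

14.1 nmol/s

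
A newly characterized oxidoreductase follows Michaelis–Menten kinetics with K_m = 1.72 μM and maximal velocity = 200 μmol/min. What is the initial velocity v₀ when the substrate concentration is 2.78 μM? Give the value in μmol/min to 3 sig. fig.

124 μmol/min

[S]/(Km+[S]) = 2.78/4.500 = 0.6178, the fractional saturation.
v = 0.6178 × Vmax = 0.6178 × 200 = 124 μmol/min.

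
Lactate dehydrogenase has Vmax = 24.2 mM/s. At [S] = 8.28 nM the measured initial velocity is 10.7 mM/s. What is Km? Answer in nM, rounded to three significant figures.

v/Vmax = 10.7/24.2 = 0.4421 = [S]/(Km+[S]).
So Km + [S] = [S]/0.4421 = 18.73 nM, giving Km = 18.73 − 8.28 = 10.4 nM.

10.4 nM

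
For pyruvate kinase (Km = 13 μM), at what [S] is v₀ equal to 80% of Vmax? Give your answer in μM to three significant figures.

v/Vmax = [S]/(Km+[S]) = 0.8, so [S] = Km·0.8/(1 − 0.8) = 13 × 4.000.
[S] = 52.0 μM.

52.0 μM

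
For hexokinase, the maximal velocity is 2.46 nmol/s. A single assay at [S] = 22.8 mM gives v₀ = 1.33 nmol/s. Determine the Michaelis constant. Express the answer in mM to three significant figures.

19.4 mM

v/Vmax = 1.33/2.46 = 0.5407 = [S]/(Km+[S]).
So Km + [S] = [S]/0.5407 = 42.17 mM, giving Km = 42.17 − 22.8 = 19.4 mM.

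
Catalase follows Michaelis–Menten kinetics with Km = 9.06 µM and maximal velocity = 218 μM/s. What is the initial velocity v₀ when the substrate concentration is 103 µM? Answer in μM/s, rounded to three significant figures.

[S]/(Km+[S]) = 103/112.1 = 0.9192, the fractional saturation.
v = 0.9192 × Vmax = 0.9192 × 218 = 200 μM/s.

200 μM/s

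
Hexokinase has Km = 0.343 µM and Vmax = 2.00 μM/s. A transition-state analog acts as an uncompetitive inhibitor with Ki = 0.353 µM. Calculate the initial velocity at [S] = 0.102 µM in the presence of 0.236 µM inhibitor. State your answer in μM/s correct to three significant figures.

With α = 1 + [I]/Ki = 1 + 0.236/0.353 = 1.669, the uncompetitive rate law is v = (Vmax/α)·[S] / (Km/α + [S]).
v = (2.00/1.669)×0.102 / (0.343/1.669 + 0.102) = 0.1223/0.3076 = 0.398 μM/s.

0.398 μM/s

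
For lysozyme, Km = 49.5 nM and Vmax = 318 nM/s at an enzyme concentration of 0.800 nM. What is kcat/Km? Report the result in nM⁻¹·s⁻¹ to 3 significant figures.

8.03 nM⁻¹·s⁻¹

kcat = Vmax/[E]total = 318/0.800 = 398 s⁻¹.
kcat/Km = 398/49.5 = 8.03 nM⁻¹·s⁻¹.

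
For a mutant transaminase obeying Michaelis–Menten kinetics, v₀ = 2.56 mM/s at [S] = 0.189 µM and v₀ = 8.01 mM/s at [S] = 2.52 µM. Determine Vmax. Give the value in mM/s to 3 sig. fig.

From v = Vmax[S]/(Km+[S]), each point gives Vmax = v(Km+[S])/[S].
Equating: 2.56(Km+0.189)/0.189 = 8.01(Km+2.52)/2.52.
13.54·Km + 2.56 = 3.179·Km + 8.01, so (13.54 − 3.179)·Km = 8.01 − 2.56.
Km = 5.450/10.37 = 0.526 µM; then Vmax = 2.56(0.526+0.189)/0.189 = 9.68 mM/s.

9.68 mM/s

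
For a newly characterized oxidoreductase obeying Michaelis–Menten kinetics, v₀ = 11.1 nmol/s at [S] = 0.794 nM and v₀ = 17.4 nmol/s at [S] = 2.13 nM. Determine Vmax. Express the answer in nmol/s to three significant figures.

26.3 nmol/s

In reciprocal form, 1/v = (Km/Vmax)·(1/[S]) + 1/Vmax. The two points give (1/[S], 1/v) = (1.259, 0.09009) and (0.4695, 0.05747).
Slope = (0.09009 − 0.05747)/(1.259 − 0.4695) = 0.04129; intercept = 0.09009 − 0.04129×1.259 = 0.03809.
Vmax = 1/intercept = 26.3 nmol/s; Km = slope × Vmax = 0.04129 × 26.3 = 1.08 nM.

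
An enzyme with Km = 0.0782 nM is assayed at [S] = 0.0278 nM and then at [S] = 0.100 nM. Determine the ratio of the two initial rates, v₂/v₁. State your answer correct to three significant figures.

Since Vmax cancels, v₂/v₁ = [S]₂(Km+[S]₁) / [S]₁(Km+[S]₂).
= 0.100×(0.0782+0.0278) / (0.0278×(0.0782+0.100)) = 0.01060/0.004954 = 2.14.

2.14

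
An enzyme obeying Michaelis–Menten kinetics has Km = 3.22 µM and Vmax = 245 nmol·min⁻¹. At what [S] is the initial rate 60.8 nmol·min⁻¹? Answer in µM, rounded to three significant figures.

The required fractional saturation is v/Vmax = 60.8/245 = 0.2482.
Then [S]/(Km+[S]) = 0.2482 ⇒ [S] = 3.22 × 0.2482/(1 − 0.2482) = 1.06 µM.

1.06 µM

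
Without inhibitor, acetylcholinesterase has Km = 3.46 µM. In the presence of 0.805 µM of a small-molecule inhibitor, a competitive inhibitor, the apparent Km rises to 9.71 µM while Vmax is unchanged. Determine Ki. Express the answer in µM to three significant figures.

0.446 µM

Competitive: Km,app = α·Km with α = 1 + [I]/Ki.
α = Km,app/Km = 9.71/3.46 = 2.806.
Ki = [I]/(α − 1) = 0.805/1.806 = 0.446 µM.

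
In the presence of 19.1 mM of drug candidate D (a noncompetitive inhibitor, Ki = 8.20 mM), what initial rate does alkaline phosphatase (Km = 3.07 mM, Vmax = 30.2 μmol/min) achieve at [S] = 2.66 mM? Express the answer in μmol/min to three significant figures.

With α = 1 + [I]/Ki = 1 + 19.1/8.20 = 3.329, the noncompetitive rate law is v = (Vmax/α)·[S] / (Km + [S]).
v = (30.2/3.329)×2.66 / (3.07 + 2.66) = 24.13/5.730 = 4.21 μmol/min.

4.21 μmol/min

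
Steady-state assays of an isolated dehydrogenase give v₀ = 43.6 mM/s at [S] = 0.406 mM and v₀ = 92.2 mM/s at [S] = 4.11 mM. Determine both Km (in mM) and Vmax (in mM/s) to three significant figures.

Km = 0.572 mM; Vmax = 105 mM/s

From v = Vmax[S]/(Km+[S]), each point gives Vmax = v(Km+[S])/[S].
Equating: 43.6(Km+0.406)/0.406 = 92.2(Km+4.11)/4.11.
107.4·Km + 43.6 = 22.43·Km + 92.2, so (107.4 − 22.43)·Km = 92.2 − 43.6.
Km = 48.60/84.96 = 0.572 mM; then Vmax = 43.6(0.572+0.406)/0.406 = 105 mM/s.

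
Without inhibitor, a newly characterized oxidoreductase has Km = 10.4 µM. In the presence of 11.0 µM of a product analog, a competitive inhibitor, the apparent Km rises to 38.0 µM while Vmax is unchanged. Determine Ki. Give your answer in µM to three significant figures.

Competitive: Km,app = α·Km with α = 1 + [I]/Ki.
α = Km,app/Km = 38.0/10.4 = 3.654.
Since α = 1 + [I]/Ki, [I]/Ki = 3.654 − 1 = 2.654 and Ki = 11.0/2.654 = 4.14 µM.

4.14 µM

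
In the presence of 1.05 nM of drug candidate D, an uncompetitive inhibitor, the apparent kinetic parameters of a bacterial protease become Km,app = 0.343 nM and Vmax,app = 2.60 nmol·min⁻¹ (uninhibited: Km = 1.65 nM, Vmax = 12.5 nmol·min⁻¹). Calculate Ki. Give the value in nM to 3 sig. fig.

0.276 nM

Uncompetitive: Vmax,app = Vmax/α (and Km,app = Km/α) with α = 1 + [I]/Ki.
α = Vmax/Vmax,app = 12.5/2.60 = 4.808.
Since α = 1 + [I]/Ki, [I]/Ki = 4.808 − 1 = 3.808 and Ki = 1.05/3.808 = 0.276 nM.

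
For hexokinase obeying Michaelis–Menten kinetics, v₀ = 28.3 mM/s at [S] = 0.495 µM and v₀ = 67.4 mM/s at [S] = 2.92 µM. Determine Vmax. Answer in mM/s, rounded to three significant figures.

93.9 mM/s

In reciprocal form, 1/v = (Km/Vmax)·(1/[S]) + 1/Vmax. The two points give (1/[S], 1/v) = (2.020, 0.03534) and (0.3425, 0.01484).
Slope = (0.03534 − 0.01484)/(2.020 − 0.3425) = 0.01222; intercept = 0.03534 − 0.01222×2.020 = 0.01065.
Vmax = 1/intercept = 93.9 mM/s; Km = slope × Vmax = 0.01222 × 93.9 = 1.15 µM.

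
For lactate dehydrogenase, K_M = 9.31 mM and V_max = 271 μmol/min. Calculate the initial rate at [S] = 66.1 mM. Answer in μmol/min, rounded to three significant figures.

v = Vmax·[S]/(Km + [S]) = 271 × 66.1 / (9.31 + 66.1)
  = 17910 / 75.41 = 238 μmol/min.

238 μmol/min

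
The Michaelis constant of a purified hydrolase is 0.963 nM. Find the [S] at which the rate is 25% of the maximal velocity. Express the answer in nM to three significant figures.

0.321 nM

v/Vmax = [S]/(Km+[S]) = 0.25, so [S] = Km·0.25/(1 − 0.25) = 0.963 × 0.3333.
[S] = 0.321 nM.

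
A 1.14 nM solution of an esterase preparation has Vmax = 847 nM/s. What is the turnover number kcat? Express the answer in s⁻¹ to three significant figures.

743 s⁻¹

kcat = Vmax/[E]total = 847 nM/s / 1.14 nM = 743 s⁻¹.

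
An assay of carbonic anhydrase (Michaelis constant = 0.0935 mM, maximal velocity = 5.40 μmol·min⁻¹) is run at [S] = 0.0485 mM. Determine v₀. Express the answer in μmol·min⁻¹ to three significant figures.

1.84 μmol·min⁻¹

v = Vmax·[S]/(Km + [S]) = 5.40 × 0.0485 / (0.0935 + 0.0485)
  = 0.2619 / 0.1420 = 1.84 μmol·min⁻¹.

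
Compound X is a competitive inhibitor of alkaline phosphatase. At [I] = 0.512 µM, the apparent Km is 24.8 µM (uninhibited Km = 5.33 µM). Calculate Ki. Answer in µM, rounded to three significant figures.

Competitive: Km,app = α·Km with α = 1 + [I]/Ki.
α = Km,app/Km = 24.8/5.33 = 4.653.
Since α = 1 + [I]/Ki, [I]/Ki = 4.653 − 1 = 3.653 and Ki = 0.512/3.653 = 0.140 µM.

0.140 µM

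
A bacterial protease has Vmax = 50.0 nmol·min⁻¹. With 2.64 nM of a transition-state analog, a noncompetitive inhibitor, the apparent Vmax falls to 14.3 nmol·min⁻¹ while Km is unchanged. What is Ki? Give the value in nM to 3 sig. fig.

1.06 nM

Noncompetitive: Vmax,app = Vmax/α with α = 1 + [I]/Ki.
α = Vmax/Vmax,app = 50.0/14.3 = 3.497.
Since α = 1 + [I]/Ki, [I]/Ki = 3.497 − 1 = 2.497 and Ki = 2.64/2.497 = 1.06 nM.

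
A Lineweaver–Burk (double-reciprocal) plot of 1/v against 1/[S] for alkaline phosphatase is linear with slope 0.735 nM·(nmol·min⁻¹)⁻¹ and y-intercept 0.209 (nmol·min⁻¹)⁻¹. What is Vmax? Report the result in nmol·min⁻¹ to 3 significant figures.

4.78 nmol·min⁻¹

The y-intercept of a Lineweaver–Burk plot equals 1/Vmax, so Vmax = 1/0.209 = 4.78 nmol·min⁻¹.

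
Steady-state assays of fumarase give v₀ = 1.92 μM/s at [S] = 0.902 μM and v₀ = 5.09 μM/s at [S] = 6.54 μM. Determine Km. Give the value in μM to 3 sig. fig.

From v = Vmax[S]/(Km+[S]), each point gives Vmax = v(Km+[S])/[S].
Equating: 1.92(Km+0.902)/0.902 = 5.09(Km+6.54)/6.54.
2.129·Km + 1.92 = 0.7783·Km + 5.09, so (2.129 − 0.7783)·Km = 5.09 − 1.92.
Km = 3.170/1.350 = 2.35 μM; then Vmax = 1.92(2.35+0.902)/0.902 = 6.92 μM/s.

2.35 μM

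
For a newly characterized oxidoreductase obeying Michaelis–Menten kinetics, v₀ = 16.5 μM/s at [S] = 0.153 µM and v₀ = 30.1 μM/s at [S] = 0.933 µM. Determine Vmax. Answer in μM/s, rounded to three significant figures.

35.9 μM/s

From v = Vmax[S]/(Km+[S]), each point gives Vmax = v(Km+[S])/[S].
Equating: 16.5(Km+0.153)/0.153 = 30.1(Km+0.933)/0.933.
107.8·Km + 16.5 = 32.26·Km + 30.1, so (107.8 − 32.26)·Km = 30.1 − 16.5.
Km = 13.60/75.58 = 0.180 µM; then Vmax = 16.5(0.180+0.153)/0.153 = 35.9 μM/s.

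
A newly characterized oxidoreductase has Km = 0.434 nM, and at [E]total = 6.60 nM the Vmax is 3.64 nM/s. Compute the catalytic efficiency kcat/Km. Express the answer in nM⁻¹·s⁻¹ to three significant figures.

kcat = Vmax/[E]total = 3.64/6.60 = 0.552 s⁻¹.
kcat/Km = 0.552/0.434 = 1.27 nM⁻¹·s⁻¹.

1.27 nM⁻¹·s⁻¹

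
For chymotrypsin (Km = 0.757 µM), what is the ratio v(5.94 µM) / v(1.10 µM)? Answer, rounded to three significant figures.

The fractional saturations are [S]/(Km+[S]) = 1.10/1.857 = 0.5924 and 5.94/6.697 = 0.8870.
v₂/v₁ is just their ratio: 0.8870/0.5924 = 1.50.

1.50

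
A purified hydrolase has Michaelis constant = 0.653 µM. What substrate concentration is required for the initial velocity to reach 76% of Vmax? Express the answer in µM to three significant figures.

2.07 µM

v/Vmax = [S]/(Km+[S]) = 0.76, so [S] = Km·0.76/(1 − 0.76) = 0.653 × 3.167.
[S] = 2.07 µM.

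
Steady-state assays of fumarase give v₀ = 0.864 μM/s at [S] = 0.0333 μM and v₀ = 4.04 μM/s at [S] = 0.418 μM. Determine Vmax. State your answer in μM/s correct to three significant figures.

From v = Vmax[S]/(Km+[S]), each point gives Vmax = v(Km+[S])/[S].
Equating: 0.864(Km+0.0333)/0.0333 = 4.04(Km+0.418)/0.418.
25.95·Km + 0.864 = 9.665·Km + 4.04, so (25.95 − 9.665)·Km = 4.04 − 0.864.
Km = 3.176/16.28 = 0.195 μM; then Vmax = 0.864(0.195+0.0333)/0.0333 = 5.93 μM/s.

5.93 μM/s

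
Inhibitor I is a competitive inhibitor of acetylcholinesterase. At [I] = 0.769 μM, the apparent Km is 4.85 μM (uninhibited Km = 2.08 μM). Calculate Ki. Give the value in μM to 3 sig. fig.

0.577 μM

Competitive: Km,app = α·Km with α = 1 + [I]/Ki.
α = Km,app/Km = 4.85/2.08 = 2.332.
Since α = 1 + [I]/Ki, [I]/Ki = 2.332 − 1 = 1.332 and Ki = 0.769/1.332 = 0.577 μM.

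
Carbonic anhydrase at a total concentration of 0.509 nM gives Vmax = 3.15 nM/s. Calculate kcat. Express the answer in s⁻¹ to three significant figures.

6.19 s⁻¹

kcat = Vmax/[E]total = 3.15 nM/s / 0.509 nM = 6.19 s⁻¹.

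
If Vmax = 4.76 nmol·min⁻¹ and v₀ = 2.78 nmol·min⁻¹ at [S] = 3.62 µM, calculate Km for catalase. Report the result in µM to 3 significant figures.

v/Vmax = 2.78/4.76 = 0.5840 = [S]/(Km+[S]).
So Km + [S] = [S]/0.5840 = 6.198 µM, giving Km = 6.198 − 3.62 = 2.58 µM.

2.58 µM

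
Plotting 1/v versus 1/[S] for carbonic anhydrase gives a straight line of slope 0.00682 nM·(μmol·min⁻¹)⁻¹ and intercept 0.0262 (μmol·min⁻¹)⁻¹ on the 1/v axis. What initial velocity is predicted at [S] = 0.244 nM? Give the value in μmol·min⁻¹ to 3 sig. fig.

18.5 μmol·min⁻¹

The y-intercept is 1/Vmax, so Vmax = 1/0.0262 = 38.2 μmol·min⁻¹.
The slope is Km/Vmax, so Km = 0.00682 × 38.2 = 0.260 nM.
Then v = 38.2 × 0.244/(0.260 + 0.244) = 18.5 μmol·min⁻¹.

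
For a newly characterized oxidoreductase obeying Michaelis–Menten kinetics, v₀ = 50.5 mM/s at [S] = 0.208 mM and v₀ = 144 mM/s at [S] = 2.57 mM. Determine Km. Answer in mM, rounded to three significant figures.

From v = Vmax[S]/(Km+[S]), each point gives Vmax = v(Km+[S])/[S].
Equating: 50.5(Km+0.208)/0.208 = 144(Km+2.57)/2.57.
242.8·Km + 50.5 = 56.03·Km + 144, so (242.8 − 56.03)·Km = 144 − 50.5.
Km = 93.50/186.8 = 0.501 mM; then Vmax = 50.5(0.501+0.208)/0.208 = 172 mM/s.

0.501 mM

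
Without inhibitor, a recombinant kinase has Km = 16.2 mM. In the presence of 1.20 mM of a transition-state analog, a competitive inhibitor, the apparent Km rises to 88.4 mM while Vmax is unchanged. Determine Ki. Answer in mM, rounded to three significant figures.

Competitive: Km,app = α·Km with α = 1 + [I]/Ki.
α = Km,app/Km = 88.4/16.2 = 5.457.
Ki = [I]/(α − 1) = 1.20/4.457 = 0.269 mM.

0.269 mM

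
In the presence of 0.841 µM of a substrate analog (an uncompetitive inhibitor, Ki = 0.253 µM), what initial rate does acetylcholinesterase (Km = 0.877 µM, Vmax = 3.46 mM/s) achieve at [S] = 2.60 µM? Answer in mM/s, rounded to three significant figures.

0.742 mM/s

α = 1 + [I]/Ki = 1 + 0.841/0.253 = 4.324.
For an uncompetitive inhibitor, both parameters are divided by α, giving Vmax/α and Km/α: Km,app = 0.203 µM, Vmax,app = 0.800 mM/s.
v = Vmax,app·[S]/(Km,app + [S]) = 0.800 × 2.60/(0.203 + 2.60) = 0.742 mM/s.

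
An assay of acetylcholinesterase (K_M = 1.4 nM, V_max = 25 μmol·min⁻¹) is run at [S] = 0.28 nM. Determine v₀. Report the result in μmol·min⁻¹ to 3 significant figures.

4.17 μmol·min⁻¹

[S]/(Km+[S]) = 0.28/1.680 = 0.1667, the fractional saturation.
v = 0.1667 × Vmax = 0.1667 × 25 = 4.17 μmol·min⁻¹.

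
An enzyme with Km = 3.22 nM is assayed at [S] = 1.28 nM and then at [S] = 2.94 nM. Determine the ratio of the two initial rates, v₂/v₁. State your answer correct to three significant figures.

The fractional saturations are [S]/(Km+[S]) = 1.28/4.500 = 0.2844 and 2.94/6.160 = 0.4773.
v₂/v₁ is just their ratio: 0.4773/0.2844 = 1.68.

1.68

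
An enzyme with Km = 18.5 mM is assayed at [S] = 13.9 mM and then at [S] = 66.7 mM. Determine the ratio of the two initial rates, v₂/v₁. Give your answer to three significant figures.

1.82

Since Vmax cancels, v₂/v₁ = [S]₂(Km+[S]₁) / [S]₁(Km+[S]₂).
= 66.7×(18.5+13.9) / (13.9×(18.5+66.7)) = 2161/1184 = 1.82.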